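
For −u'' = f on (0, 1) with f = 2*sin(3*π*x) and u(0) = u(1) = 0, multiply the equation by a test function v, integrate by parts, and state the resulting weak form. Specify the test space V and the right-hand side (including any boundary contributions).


V = H^1_0(0, 1) (so v(0) = v(1) = 0); weak form: ∫_0^1 u'v' dx = ∫_0^1 (2*sin(3*π*x)) v dx for all v ∈ V.

Multiply both sides by a test function v and integrate from 0 to 1:
  ∫_0^1 −u''(x) v(x) dx = ∫_0^1 f(x) v(x) dx.
Integrate the LHS by parts once:
  ∫_0^1 −u'' v dx = −[u'(x) v(x)]_0^1 + ∫_0^1 u'(x) v'(x) dx.
Thus ∫_0^1 u'(x) v'(x) dx = ∫_0^1 f(x) v(x) dx + [u'(x) v(x)]_0^1.
Choose V so that boundary terms are either known or forced to vanish.
u is Dirichlet: u(0) = u(1) = 0. Let V = H^1_0(0, 1); then v(0) = v(1) = 0, and [u' v]_0^1 = 0.
Weak formulation: find u (satisfying any essential BC) such that ∫_0^1 u'(x) v'(x) dx = ∫_0^1 f v dx for all v ∈ V.
Substituting f(x) = 2*sin(3*π*x), the right-hand side is ∫_0^1 (2*sin(3*π*x)) v dx.


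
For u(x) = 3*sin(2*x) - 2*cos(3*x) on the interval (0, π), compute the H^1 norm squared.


||u||_{H^1(0,π)}^2 = 96 + 85*π/2

u'(x) = 6*sin(3*x) + 6*cos(2*x).
Expand u² and (u')² and integrate term by term on (0, π), using: for integers n ≥ 1, ∫_0^π sin²(nx) dx = ∫_0^π cos²(nx) dx = π/2; for n ≠ n', ∫_0^π sin(nx)sin(n'x) dx = ∫_0^π cos(nx)cos(n'x) dx = 0; and by product-to-sum, ∫_0^π sin(nx)cos(n'x) dx = ½∫_0^π [sin((n+n')x) + sin((n−n')x)] dx, which is 0 when n+n' is even and 2n/(n²−n'²) when n+n' is odd (it need not vanish on (0, π)).
  u² squared terms: (-2)²·∫cos(3x)² dx = 4·π/2 = 2*π;  (3)²·∫sin(2x)² dx = 9·π/2 = 9*π/2.
  u² cross terms: 2·(-2)·(3)·∫cos(3x)·sin(2x) dx = -12·(-4/5) = 48/5.
  So ∫_0^π u² dx = 2*π + 9*π/2 + 48/5 = 48/5 + 13*π/2.
  (u')² squared terms: (6)²·∫cos(2x)² dx = 36·π/2 = 18*π;  (6)²·∫sin(3x)² dx = 36·π/2 = 18*π.
  (u')² cross terms: 2·(6)·(6)·∫cos(2x)·sin(3x) dx = 72·(6/5) = 432/5.
  So ∫_0^π (u')² dx = 18*π + 18*π + 432/5 = 432/5 + 36*π.
||u||_{H^1}^2 = (48/5 + 13*π/2) + (432/5 + 36*π) = 96 + 85*π/2.


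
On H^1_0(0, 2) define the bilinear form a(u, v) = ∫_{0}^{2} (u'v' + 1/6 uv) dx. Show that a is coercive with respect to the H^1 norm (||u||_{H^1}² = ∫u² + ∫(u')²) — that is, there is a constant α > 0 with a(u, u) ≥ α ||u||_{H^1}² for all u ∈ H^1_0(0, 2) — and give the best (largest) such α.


α = (2/3 + π^2)/(4 + π^2)

Coercivity of a(·,·) on H^1_0(0, 2) means a(u, u) ≥ α ||u||_{H^1}² for every u ∈ H^1_0.
The interval has length L = 2, and Poincaré/coercivity depend only on L. Here a(u, u) = ∫(u')² + (1/6)·∫u².
Here 0 < c = 1/6 < 1. The condition a(u,u) ≥ α||u||_{H^1}² reads (1−α)∫(u')² ≥ (α−c)∫u². Any admissible α is ≤ 1 (rapidly oscillating u have ∫u²/∫(u')² → 0), and α = 1 would force 0 ≥ (1−c)∫u², impossible since c < 1; so 1−α > 0. By the sharp Poincaré inequality on H^1_0 of an interval of length L, ∫(u')² ≥ (π/L)²∫u² with equality for the first sine mode sin(π(x−x₀)/L) (x₀ the left endpoint), so the inequality holds for all u iff (1−α)(π/L)² ≥ α − c, i.e. α ≤ ((π/L)² + c)/((π/L)² + 1) = (1 + c(L/π)²)/(1 + (L/π)²). With (π/L)² = π^2/4 and c = 1/6, the largest admissible constant is α = ((π/L)² + c)/((π/L)² + 1).
Simplifying, α = (2/3 + π^2)/(4 + π^2).


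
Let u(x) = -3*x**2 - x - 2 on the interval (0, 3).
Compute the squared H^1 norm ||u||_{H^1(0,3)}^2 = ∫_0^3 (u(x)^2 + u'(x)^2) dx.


||u||_{H^1}^2 = 10869/10

The H^1 norm (squared) on an interval (0, L) is
  ||u||_{H^1}^2 = ∫_0^L u(x)^2 dx + ∫_0^L u'(x)^2 dx.
Compute u'(x) = -6*x - 1.
Then u(x)^2 = 9*x**4 + 6*x**3 + 13*x**2 + 4*x + 4 and u'(x)^2 = 36*x**2 + 12*x + 1.
Integrate each monomial from 0 to 3 using ∫_0^3 c·x^n dx = c·3^(n+1)/(n+1):
  ∫_0^3 u(x)^2 dx = ∫_0^3 (9*x^4 + 6*x^3 + 13*x^2 + 4*x + 4) dx. Term by term:
    ∫_0^3 9*x^4 dx = 2187/5;  ∫_0^3 6*x^3 dx = 243/2;  ∫_0^3 13*x^2 dx = 117;
    ∫_0^3 4*x dx = 18;  ∫_0^3 4 dx = 12.
  Sum: 2187/5 + 243/2 + 117 + 18 + 12 = 7059/10.
  ∫_0^3 u'(x)^2 dx = ∫_0^3 (36*x^2 + 12*x + 1) dx. Term by term:
    ∫_0^3 36*x^2 dx = 324;  ∫_0^3 12*x dx = 54;  ∫_0^3 1 dx = 3.
  Sum: 324 + 54 + 3 = 381.
Adding: ||u||_{H^1}^2 = 7059/10 + 381 = 10869/10.


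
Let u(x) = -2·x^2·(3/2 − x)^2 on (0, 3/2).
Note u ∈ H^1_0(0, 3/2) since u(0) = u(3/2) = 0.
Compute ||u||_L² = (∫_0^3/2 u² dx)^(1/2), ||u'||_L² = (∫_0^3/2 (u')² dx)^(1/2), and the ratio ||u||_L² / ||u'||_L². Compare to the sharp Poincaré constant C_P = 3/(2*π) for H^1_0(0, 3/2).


||u||_L² / ||u'||_L² = sqrt(3)/4 < C_P = 3/(2*π).

u(x) = -2·x^2·(3/2 − x)^2, so u'(x) = x*(-8*x^2 + 18*x - 9).
u(x) = -2·x^2·(3/2 − x)^2 vanishes at x = 0 and x = 3/2, so u ∈ H^1_0(0, 3/2). Differentiate via the product rule and integrate the resulting polynomials term by term.
  ∫_0^3/2 u² dx = ∫_0^3/2 (4*x^8 - 24*x^7 + 54*x^6 - 54*x^5 + 81*x^4/4) dx. Term by term:
    ∫_0^3/2 4*x^8 dx = 2187/128;  ∫_0^3/2 -24*x^7 dx = -19683/256;  ∫_0^3/2 54*x^6 dx = 59049/448;
    ∫_0^3/2 -54*x^5 dx = -6561/64;  ∫_0^3/2 81*x^4/4 dx = 19683/640.
  Sum: 2187/128 − 19683/256 + 59049/448 − 6561/64 + 19683/640 = 2187/8960.
  ∫_0^3/2 (u')² dx = ∫_0^3/2 (64*x^6 - 288*x^5 + 468*x^4 - 324*x^3 + 81*x^2) dx. Term by term:
    ∫_0^3/2 64*x^6 dx = 2187/14;  ∫_0^3/2 -288*x^5 dx = -2187/4;  ∫_0^3/2 468*x^4 dx = 28431/40;
    ∫_0^3/2 -324*x^3 dx = -6561/16;  ∫_0^3/2 81*x^2 dx = 729/8.
  Sum: 2187/14 − 2187/4 + 28431/40 − 6561/16 + 729/8 = 729/560.
∫_0^3/2 u² dx = 2187/8960, so ||u||_L² = 27*sqrt(105)/560.
∫_0^3/2 (u')² dx = 729/560, so ||u'||_L² = 27*sqrt(35)/140.
Ratio ||u||_L² / ||u'||_L² = sqrt(3)/4.
Sharp Poincaré constant on H^1_0(0, 3/2) is C_P = L/π = 3/(2*π), achieved by sin(2*π/3·x).
A polynomial bump cannot attain the sharp Poincaré constant (only the first sine eigenfunction does), so the ratio is strictly less than C_P, consistent with ||u||_L² ≤ C_P ||u'||_L².


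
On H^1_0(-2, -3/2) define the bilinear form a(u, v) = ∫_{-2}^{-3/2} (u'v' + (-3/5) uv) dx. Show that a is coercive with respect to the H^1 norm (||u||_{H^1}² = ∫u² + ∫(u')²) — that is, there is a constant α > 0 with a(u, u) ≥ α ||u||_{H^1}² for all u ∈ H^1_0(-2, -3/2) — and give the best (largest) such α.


α = (-3 + 20*π^2)/(5*(1 + 4*π^2))

Coercivity of a(·,·) on H^1_0(-2, -3/2) means a(u, u) ≥ α ||u||_{H^1}² for every u ∈ H^1_0.
The interval has length L = 1/2, and Poincaré/coercivity depend only on L. Here a(u, u) = ∫(u')² + (-3/5)·∫u².
Here c = -3/5 < 0 with |c| < (π/L)² = 4*π^2, so coercivity still holds. The condition a(u,u) ≥ α||u||_{H^1}² reads (1−α)∫(u')² ≥ (α−c)∫u². Any admissible α is ≤ 1 (rapidly oscillating u have ∫u²/∫(u')² → 0), and α = 1 would force 0 ≥ (1−c)∫u², impossible since c < 1; so 1−α > 0. By the sharp Poincaré inequality on H^1_0 of an interval of length L, ∫(u')² ≥ (π/L)²∫u² with equality for the first sine mode sin(π(x−x₀)/L) (x₀ the left endpoint), so the inequality holds for all u iff (1−α)(π/L)² ≥ α − c, i.e. α ≤ ((π/L)² + c)/((π/L)² + 1) = (1 + c(L/π)²)/(1 + (L/π)²). (Direct route, valid since c ≤ 0: Poincaré gives c∫u² ≥ c(L/π)²∫(u')², so a(u,u) ≥ (1 + c(L/π)²)∫(u')², while ||u||_{H^1}² ≤ (1 + (L/π)²)∫(u')²; dividing yields the same α.) With (π/L)² = 4*π^2 and c = -3/5, the largest admissible constant is α = ((π/L)² + c)/((π/L)² + 1).
Simplifying, α = (-3 + 20*π^2)/(5*(1 + 4*π^2)).


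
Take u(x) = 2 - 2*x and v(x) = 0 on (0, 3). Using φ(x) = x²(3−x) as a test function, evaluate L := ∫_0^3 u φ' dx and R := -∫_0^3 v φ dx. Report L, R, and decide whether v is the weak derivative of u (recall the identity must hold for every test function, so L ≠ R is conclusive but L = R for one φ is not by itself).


LHS = 27/2, RHS = 0. No, v is not the weak derivative of u.

u(x) = 2 - 2*x, classical derivative u'(x) = -2.
φ(x) = x²(3−x), so φ'(x) = 3*x*(2 - x).
Note φ(0) = φ(3) = 0, so the boundary term u·φ vanishes.
LHS = ∫_0^3 u(x) φ'(x) dx = ∫_0^3 (6*x^3 - 18*x^2 + 12*x) dx. Term by term:
  ∫_0^3 6*x^3 dx = 243/2;  ∫_0^3 -18*x^2 dx = -162;  ∫_0^3 12*x dx = 54.
Sum: 243/2 − 162 + 54 = 27/2.
So LHS = 27/2.
∫_0^3 v(x) φ(x) dx = ∫_0^3 (0) dx. Term by term:
  ∫_0^3 0 dx = 0.
So RHS = -∫_0^3 v(x) φ(x) dx = 0.
LHS − RHS = 27/2 ≠ 0, so the identity fails.
(For a valid weak derivative the identity must hold for EVERY test function, in particular this one. The failure shows v is NOT the weak derivative of u.)
Correct weak derivative would be u'(x) = -2.


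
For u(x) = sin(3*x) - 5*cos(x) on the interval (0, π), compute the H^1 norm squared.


||u||_{H^1(0,π)}^2 = 30*π

u'(x) = 5*sin(x) + 3*cos(3*x).
Expand u² and (u')² and integrate term by term on (0, π), using: for integers n ≥ 1, ∫_0^π sin²(nx) dx = ∫_0^π cos²(nx) dx = π/2; for n ≠ n', ∫_0^π sin(nx)sin(n'x) dx = ∫_0^π cos(nx)cos(n'x) dx = 0; and by product-to-sum, ∫_0^π sin(nx)cos(n'x) dx = ½∫_0^π [sin((n+n')x) + sin((n−n')x)] dx, which is 0 when n+n' is even and 2n/(n²−n'²) when n+n' is odd (it need not vanish on (0, π)).
  u² squared terms: (-5)²·∫cos(x)² dx = 25·π/2 = 25*π/2;  (1)²·∫sin(3x)² dx = 1·π/2 = π/2.
  u² cross terms: 2·(-5)·(1)·∫cos(x)·sin(3x) dx = -10·(0) = 0.
  So ∫_0^π u² dx = 25*π/2 + π/2 + 0 = 13*π.
  (u')² squared terms: (3)²·∫cos(3x)² dx = 9·π/2 = 9*π/2;  (5)²·∫sin(x)² dx = 25·π/2 = 25*π/2.
  (u')² cross terms: 2·(3)·(5)·∫cos(3x)·sin(x) dx = 30·(0) = 0.
  So ∫_0^π (u')² dx = 9*π/2 + 25*π/2 + 0 = 17*π.
||u||_{H^1}^2 = (13*π) + (17*π) = 30*π.


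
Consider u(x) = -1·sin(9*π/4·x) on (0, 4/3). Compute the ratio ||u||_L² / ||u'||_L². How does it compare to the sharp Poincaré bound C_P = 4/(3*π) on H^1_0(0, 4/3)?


||u||_L² / ||u'||_L² = 4/(9*π) < C_P = 4/(3*π).

u(x) = -1·sin(9*π/4·x), so u'(x) = -9*π*cos(9*π*x/4)/4.
Writing u(x) = A·sin(kπx/L) with A = -1 and k = 3, use ∫_0^L sin²(kπx/L) dx = L/2 and ∫_0^L cos²(kπx/L) dx = L/2.
u² = 1·sin²(9*π/4·x) and (u')² = 81*π^2/16·cos²(9*π/4·x), and each of sin², cos² integrates to L/2 = 2/3 over (0, 4/3).
∫_0^4/3 u² dx = 2/3, so ||u||_L² = sqrt(6)/3.
∫_0^4/3 (u')² dx = 27*π^2/8, so ||u'||_L² = 3*sqrt(6)*π/4.
Ratio ||u||_L² / ||u'||_L² = 4/(9*π).
Sharp Poincaré constant on H^1_0(0, 4/3) is C_P = L/π = 4/(3*π), achieved by sin(3*π/4·x).
This is the k = 3 harmonic; the ratio L/(kπ) is strictly less than C_P = L/π, consistent with the sharp inequality ||u||_L² ≤ C_P ||u'||_L².


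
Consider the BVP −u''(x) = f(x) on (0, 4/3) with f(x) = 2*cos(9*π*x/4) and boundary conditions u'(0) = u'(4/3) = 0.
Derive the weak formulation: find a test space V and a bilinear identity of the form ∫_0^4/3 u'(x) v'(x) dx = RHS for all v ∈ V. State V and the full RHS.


V = H^1(0, 4/3) (no boundary constraint on v; u is determined up to an additive constant); weak form: ∫_0^4/3 u'v' dx = ∫_0^4/3 (2*cos(9*π*x/4)) v dx for all v ∈ V.

Multiply both sides by a test function v and integrate from 0 to 4/3:
  ∫_0^4/3 −u''(x) v(x) dx = ∫_0^4/3 f(x) v(x) dx.
Integrate the LHS by parts once:
  ∫_0^4/3 −u'' v dx = −[u'(x) v(x)]_0^4/3 + ∫_0^4/3 u'(x) v'(x) dx.
Thus ∫_0^4/3 u'(x) v'(x) dx = ∫_0^4/3 f(x) v(x) dx + [u'(x) v(x)]_0^4/3.
Choose V so that boundary terms are either known or forced to vanish.
u has homogeneous Neumann: u'(0) = u'(4/3) = 0. So [u' v]_0^4/3 = 0·v(4/3) − 0·v(0) = 0 for any v; take V = H^1(0, 4/3).
Weak formulation: find u (satisfying any essential BC) such that ∫_0^4/3 u'(x) v'(x) dx = ∫_0^4/3 f v dx for all v ∈ V (homogeneous Neumann, so boundary terms vanish).
Substituting f(x) = 2*cos(9*π*x/4), the right-hand side is ∫_0^4/3 (2*cos(9*π*x/4)) v dx.
Compatibility check (pure Neumann): taking v ≡ 1 ∈ V gives 0 = ∫_0^4/3 f dx + (0) − (0), i.e. ∫_0^4/3 f dx must equal u'(0) − u'(4/3) = 0. Indeed ∫_0^4/3 (2*cos(9*π*x/4)) dx = 0, so the data are compatible. The solution is then unique only up to an additive constant (fix it e.g. by requiring ∫_0^4/3 u dx = 0).


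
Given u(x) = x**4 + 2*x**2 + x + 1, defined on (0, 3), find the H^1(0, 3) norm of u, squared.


||u||_{H^1}^2 = 385293/35

The H^1 norm (squared) on an interval (0, L) is
  ||u||_{H^1}^2 = ∫_0^L u(x)^2 dx + ∫_0^L u'(x)^2 dx.
Compute u'(x) = 4*x**3 + 4*x + 1.
Then u(x)^2 = x**8 + 4*x**6 + 2*x**5 + 6*x**4 + 4*x**3 + 5*x**2 + 2*x + 1 and u'(x)^2 = 16*x**6 + 32*x**4 + 8*x**3 + 16*x**2 + 8*x + 1.
Integrate each monomial from 0 to 3 using ∫_0^3 c·x^n dx = c·3^(n+1)/(n+1):
  ∫_0^3 u(x)^2 dx = ∫_0^3 (x^8 + 4*x^6 + 2*x^5 + 6*x^4 + 4*x^3 + 5*x^2 + 2*x + 1) dx. Term by term:
    ∫_0^3 x^8 dx = 2187;  ∫_0^3 4*x^6 dx = 8748/7;  ∫_0^3 2*x^5 dx = 243;
    ∫_0^3 6*x^4 dx = 1458/5;  ∫_0^3 4*x^3 dx = 81;  ∫_0^3 5*x^2 dx = 45;
    ∫_0^3 2*x dx = 9;  ∫_0^3 1 dx = 3.
  Sum: 2187 + 8748/7 + 243 + 1458/5 + 81 + 45 + 9 + 3 = 143826/35.
  ∫_0^3 u'(x)^2 dx = ∫_0^3 (16*x^6 + 32*x^4 + 8*x^3 + 16*x^2 + 8*x + 1) dx. Term by term:
    ∫_0^3 16*x^6 dx = 34992/7;  ∫_0^3 32*x^4 dx = 7776/5;  ∫_0^3 8*x^3 dx = 162;
    ∫_0^3 16*x^2 dx = 144;  ∫_0^3 8*x dx = 36;  ∫_0^3 1 dx = 3.
  Sum: 34992/7 + 7776/5 + 162 + 144 + 36 + 3 = 241467/35.
Adding: ||u||_{H^1}^2 = 143826/35 + 241467/35 = 385293/35.


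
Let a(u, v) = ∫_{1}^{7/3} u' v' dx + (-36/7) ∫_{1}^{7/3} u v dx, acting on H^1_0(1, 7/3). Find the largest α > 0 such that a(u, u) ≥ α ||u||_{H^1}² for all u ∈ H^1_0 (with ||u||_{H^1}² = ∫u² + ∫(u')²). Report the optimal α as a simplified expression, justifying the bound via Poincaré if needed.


α = 9*(-64 + 7*π^2)/(7*(16 + 9*π^2))

Coercivity of a(·,·) on H^1_0(1, 7/3) means a(u, u) ≥ α ||u||_{H^1}² for every u ∈ H^1_0.
The interval has length L = 4/3, and Poincaré/coercivity depend only on L. Here a(u, u) = ∫(u')² + (-36/7)·∫u².
Here c = -36/7 < 0 with |c| < (π/L)² = 9*π^2/16, so coercivity still holds. The condition a(u,u) ≥ α||u||_{H^1}² reads (1−α)∫(u')² ≥ (α−c)∫u². Any admissible α is ≤ 1 (rapidly oscillating u have ∫u²/∫(u')² → 0), and α = 1 would force 0 ≥ (1−c)∫u², impossible since c < 1; so 1−α > 0. By the sharp Poincaré inequality on H^1_0 of an interval of length L, ∫(u')² ≥ (π/L)²∫u² with equality for the first sine mode sin(π(x−x₀)/L) (x₀ the left endpoint), so the inequality holds for all u iff (1−α)(π/L)² ≥ α − c, i.e. α ≤ ((π/L)² + c)/((π/L)² + 1) = (1 + c(L/π)²)/(1 + (L/π)²). (Direct route, valid since c ≤ 0: Poincaré gives c∫u² ≥ c(L/π)²∫(u')², so a(u,u) ≥ (1 + c(L/π)²)∫(u')², while ||u||_{H^1}² ≤ (1 + (L/π)²)∫(u')²; dividing yields the same α.) With (π/L)² = 9*π^2/16 and c = -36/7, the largest admissible constant is α = ((π/L)² + c)/((π/L)² + 1).
Simplifying, α = 9*(-64 + 7*π^2)/(7*(16 + 9*π^2)).


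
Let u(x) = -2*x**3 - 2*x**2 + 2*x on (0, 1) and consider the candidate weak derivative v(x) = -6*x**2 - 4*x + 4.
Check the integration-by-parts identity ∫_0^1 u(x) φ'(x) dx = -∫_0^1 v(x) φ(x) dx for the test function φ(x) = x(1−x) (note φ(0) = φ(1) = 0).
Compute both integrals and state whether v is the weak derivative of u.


LHS = 3/10, RHS = -1/30. No, v is not the weak derivative of u.

u(x) = -2*x**3 - 2*x**2 + 2*x, classical derivative u'(x) = -6*x**2 - 4*x + 2.
φ(x) = x(1−x), so φ'(x) = 1 - 2*x.
Note φ(0) = φ(1) = 0, so the boundary term u·φ vanishes.
LHS = ∫_0^1 u(x) φ'(x) dx = ∫_0^1 (4*x^4 + 2*x^3 - 6*x^2 + 2*x) dx. Term by term:
  ∫_0^1 4*x^4 dx = 4/5;  ∫_0^1 2*x^3 dx = 1/2;  ∫_0^1 -6*x^2 dx = -2;
  ∫_0^1 2*x dx = 1.
Sum: 4/5 + 1/2 − 2 + 1 = 3/10.
So LHS = 3/10.
∫_0^1 v(x) φ(x) dx = ∫_0^1 (6*x^4 - 2*x^3 - 8*x^2 + 4*x) dx. Term by term:
  ∫_0^1 6*x^4 dx = 6/5;  ∫_0^1 -2*x^3 dx = -1/2;  ∫_0^1 -8*x^2 dx = -8/3;
  ∫_0^1 4*x dx = 2.
Sum: 6/5 − 1/2 − 8/3 + 2 = 1/30.
So RHS = -∫_0^1 v(x) φ(x) dx = -1/30.
LHS − RHS = 1/3 ≠ 0, so the identity fails.
(For a valid weak derivative the identity must hold for EVERY test function, in particular this one. The failure shows v is NOT the weak derivative of u.)
Correct weak derivative would be u'(x) = -6*x**2 - 4*x + 2.


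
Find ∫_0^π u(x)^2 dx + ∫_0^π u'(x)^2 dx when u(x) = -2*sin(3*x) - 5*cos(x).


||u||_{H^1(0,π)}^2 = 45*π

u'(x) = 5*sin(x) - 6*cos(3*x).
Expand u² and (u')² and integrate term by term on (0, π), using: for integers n ≥ 1, ∫_0^π sin²(nx) dx = ∫_0^π cos²(nx) dx = π/2; for n ≠ n', ∫_0^π sin(nx)sin(n'x) dx = ∫_0^π cos(nx)cos(n'x) dx = 0; and by product-to-sum, ∫_0^π sin(nx)cos(n'x) dx = ½∫_0^π [sin((n+n')x) + sin((n−n')x)] dx, which is 0 when n+n' is even and 2n/(n²−n'²) when n+n' is odd (it need not vanish on (0, π)).
  u² squared terms: (-5)²·∫cos(x)² dx = 25·π/2 = 25*π/2;  (-2)²·∫sin(3x)² dx = 4·π/2 = 2*π.
  u² cross terms: 2·(-5)·(-2)·∫cos(x)·sin(3x) dx = 20·(0) = 0.
  So ∫_0^π u² dx = 25*π/2 + 2*π + 0 = 29*π/2.
  (u')² squared terms: (-6)²·∫cos(3x)² dx = 36·π/2 = 18*π;  (5)²·∫sin(x)² dx = 25·π/2 = 25*π/2.
  (u')² cross terms: 2·(-6)·(5)·∫cos(3x)·sin(x) dx = -60·(0) = 0.
  So ∫_0^π (u')² dx = 18*π + 25*π/2 + 0 = 61*π/2.
||u||_{H^1}^2 = (29*π/2) + (61*π/2) = 45*π.


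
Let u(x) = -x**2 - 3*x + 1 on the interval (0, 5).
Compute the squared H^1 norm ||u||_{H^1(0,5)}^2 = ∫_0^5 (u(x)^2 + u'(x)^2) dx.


||u||_{H^1}^2 = 12875/6

The H^1 norm (squared) on an interval (0, L) is
  ||u||_{H^1}^2 = ∫_0^L u(x)^2 dx + ∫_0^L u'(x)^2 dx.
Compute u'(x) = -2*x - 3.
Then u(x)^2 = x**4 + 6*x**3 + 7*x**2 - 6*x + 1 and u'(x)^2 = 4*x**2 + 12*x + 9.
Integrate each monomial from 0 to 5 using ∫_0^5 c·x^n dx = c·5^(n+1)/(n+1):
  ∫_0^5 u(x)^2 dx = ∫_0^5 (x^4 + 6*x^3 + 7*x^2 - 6*x + 1) dx. Term by term:
    ∫_0^5 x^4 dx = 625;  ∫_0^5 6*x^3 dx = 1875/2;  ∫_0^5 7*x^2 dx = 875/3;
    ∫_0^5 -6*x dx = -75;  ∫_0^5 1 dx = 5.
  Sum: 625 + 1875/2 + 875/3 − 75 + 5 = 10705/6.
  ∫_0^5 u'(x)^2 dx = ∫_0^5 (4*x^2 + 12*x + 9) dx. Term by term:
    ∫_0^5 4*x^2 dx = 500/3;  ∫_0^5 12*x dx = 150;  ∫_0^5 9 dx = 45.
  Sum: 500/3 + 150 + 45 = 1085/3.
Adding: ||u||_{H^1}^2 = 10705/6 + 1085/3 = 12875/6.


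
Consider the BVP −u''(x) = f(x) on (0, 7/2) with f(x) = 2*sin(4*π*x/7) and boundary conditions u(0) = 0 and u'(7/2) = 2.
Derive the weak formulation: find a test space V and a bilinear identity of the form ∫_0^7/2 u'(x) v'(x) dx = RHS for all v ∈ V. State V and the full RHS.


V = {v ∈ H^1(0, 7/2) : v(0) = 0} (test functions vanish at x = 0 where u is specified); weak form: ∫_0^7/2 u'v' dx = ∫_0^7/2 (2*sin(4*π*x/7)) v dx + 2·v(7/2) for all v ∈ V.

Multiply both sides by a test function v and integrate from 0 to 7/2:
  ∫_0^7/2 −u''(x) v(x) dx = ∫_0^7/2 f(x) v(x) dx.
Integrate the LHS by parts once:
  ∫_0^7/2 −u'' v dx = −[u'(x) v(x)]_0^7/2 + ∫_0^7/2 u'(x) v'(x) dx.
Thus ∫_0^7/2 u'(x) v'(x) dx = ∫_0^7/2 f(x) v(x) dx + [u'(x) v(x)]_0^7/2.
Choose V so that boundary terms are either known or forced to vanish.
Mixed BC: u(0) = 0 (Dirichlet) and u'(7/2) = 2 (Neumann). Define V = {v ∈ H^1(0, 7/2) : v(0) = 0}. Then [u' v]_0^7/2 = u'(7/2)·v(7/2) − u'(0)·0 = 2·v(7/2).
Weak formulation: find u (satisfying any essential BC) such that ∫_0^7/2 u'(x) v'(x) dx = ∫_0^7/2 f v dx + 2·v(7/2) for all v ∈ V (Dirichlet at 0 absorbed into V; Neumann datum at x = 7/2 contributes the boundary term).
Substituting f(x) = 2*sin(4*π*x/7), the right-hand side is ∫_0^7/2 (2*sin(4*π*x/7)) v dx + 2·v(7/2).


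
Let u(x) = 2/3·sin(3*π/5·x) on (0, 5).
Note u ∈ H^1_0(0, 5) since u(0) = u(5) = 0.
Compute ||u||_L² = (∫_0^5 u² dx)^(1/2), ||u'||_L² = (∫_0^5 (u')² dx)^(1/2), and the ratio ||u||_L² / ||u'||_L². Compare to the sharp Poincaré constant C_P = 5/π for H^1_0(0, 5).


||u||_L² / ||u'||_L² = 5/(3*π) < C_P = 5/π.

u(x) = 2/3·sin(3*π/5·x), so u'(x) = 2*π*cos(3*π*x/5)/5.
Writing u(x) = A·sin(kπx/L) with A = 2/3 and k = 3, use ∫_0^L sin²(kπx/L) dx = L/2 and ∫_0^L cos²(kπx/L) dx = L/2.
u² = 4/9·sin²(3*π/5·x) and (u')² = 4*π^2/25·cos²(3*π/5·x), and each of sin², cos² integrates to L/2 = 5/2 over (0, 5).
∫_0^5 u² dx = 10/9, so ||u||_L² = sqrt(10)/3.
∫_0^5 (u')² dx = 2*π^2/5, so ||u'||_L² = sqrt(10)*π/5.
Ratio ||u||_L² / ||u'||_L² = 5/(3*π).
Sharp Poincaré constant on H^1_0(0, 5) is C_P = L/π = 5/π, achieved by sin(π/5·x).
This is the k = 3 harmonic; the ratio L/(kπ) is strictly less than C_P = L/π, consistent with the sharp inequality ||u||_L² ≤ C_P ||u'||_L².


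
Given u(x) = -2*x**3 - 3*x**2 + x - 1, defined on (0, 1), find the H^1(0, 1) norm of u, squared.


||u||_{H^1}^2 = 7057/210

The H^1 norm (squared) on an interval (0, L) is
  ||u||_{H^1}^2 = ∫_0^L u(x)^2 dx + ∫_0^L u'(x)^2 dx.
Compute u'(x) = -6*x**2 - 6*x + 1.
Then u(x)^2 = 4*x**6 + 12*x**5 + 5*x**4 - 2*x**3 + 7*x**2 - 2*x + 1 and u'(x)^2 = 36*x**4 + 72*x**3 + 24*x**2 - 12*x + 1.
Integrate each monomial from 0 to 1 using ∫_0^1 c·x^n dx = c·1^(n+1)/(n+1):
  ∫_0^1 u(x)^2 dx = ∫_0^1 (4*x^6 + 12*x^5 + 5*x^4 - 2*x^3 + 7*x^2 - 2*x + 1) dx. Term by term:
    ∫_0^1 4*x^6 dx = 4/7;  ∫_0^1 12*x^5 dx = 2;  ∫_0^1 5*x^4 dx = 1;
    ∫_0^1 -2*x^3 dx = -1/2;  ∫_0^1 7*x^2 dx = 7/3;  ∫_0^1 -2*x dx = -1;
    ∫_0^1 1 dx = 1.
  Sum: 4/7 + 2 + 1 − 1/2 + 7/3 − 1 + 1 = 227/42.
  ∫_0^1 u'(x)^2 dx = ∫_0^1 (36*x^4 + 72*x^3 + 24*x^2 - 12*x + 1) dx. Term by term:
    ∫_0^1 36*x^4 dx = 36/5;  ∫_0^1 72*x^3 dx = 18;  ∫_0^1 24*x^2 dx = 8;
    ∫_0^1 -12*x dx = -6;  ∫_0^1 1 dx = 1.
  Sum: 36/5 + 18 + 8 − 6 + 1 = 141/5.
Adding: ||u||_{H^1}^2 = 227/42 + 141/5 = 7057/210.


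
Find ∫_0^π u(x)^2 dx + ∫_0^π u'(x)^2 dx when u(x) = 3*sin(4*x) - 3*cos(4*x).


||u||_{H^1(0,π)}^2 = 153*π

u'(x) = 12*sin(4*x) + 12*cos(4*x).
Expand u² and (u')² and integrate term by term on (0, π), using: for integers n ≥ 1, ∫_0^π sin²(nx) dx = ∫_0^π cos²(nx) dx = π/2; for n ≠ n', ∫_0^π sin(nx)sin(n'x) dx = ∫_0^π cos(nx)cos(n'x) dx = 0; and by product-to-sum, ∫_0^π sin(nx)cos(n'x) dx = ½∫_0^π [sin((n+n')x) + sin((n−n')x)] dx, which is 0 when n+n' is even and 2n/(n²−n'²) when n+n' is odd (it need not vanish on (0, π)).
  u² squared terms: (-3)²·∫cos(4x)² dx = 9·π/2 = 9*π/2;  (3)²·∫sin(4x)² dx = 9·π/2 = 9*π/2.
  u² cross terms: 2·(-3)·(3)·∫cos(4x)·sin(4x) dx = -18·(0) = 0.
  So ∫_0^π u² dx = 9*π/2 + 9*π/2 + 0 = 9*π.
  (u')² squared terms: (12)²·∫cos(4x)² dx = 144·π/2 = 72*π;  (12)²·∫sin(4x)² dx = 144·π/2 = 72*π.
  (u')² cross terms: 2·(12)·(12)·∫cos(4x)·sin(4x) dx = 288·(0) = 0.
  So ∫_0^π (u')² dx = 72*π + 72*π + 0 = 144*π.
||u||_{H^1}^2 = (9*π) + (144*π) = 153*π.


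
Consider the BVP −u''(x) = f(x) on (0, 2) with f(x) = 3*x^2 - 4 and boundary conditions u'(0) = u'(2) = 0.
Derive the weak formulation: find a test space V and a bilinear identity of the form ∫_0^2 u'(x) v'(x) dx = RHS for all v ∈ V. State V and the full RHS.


V = H^1(0, 2) (no boundary constraint on v; u is determined up to an additive constant); weak form: ∫_0^2 u'v' dx = ∫_0^2 (3*x^2 - 4) v dx for all v ∈ V.

Multiply both sides by a test function v and integrate from 0 to 2:
  ∫_0^2 −u''(x) v(x) dx = ∫_0^2 f(x) v(x) dx.
Integrate the LHS by parts once:
  ∫_0^2 −u'' v dx = −[u'(x) v(x)]_0^2 + ∫_0^2 u'(x) v'(x) dx.
Thus ∫_0^2 u'(x) v'(x) dx = ∫_0^2 f(x) v(x) dx + [u'(x) v(x)]_0^2.
Choose V so that boundary terms are either known or forced to vanish.
u has homogeneous Neumann: u'(0) = u'(2) = 0. So [u' v]_0^2 = 0·v(2) − 0·v(0) = 0 for any v; take V = H^1(0, 2).
Weak formulation: find u (satisfying any essential BC) such that ∫_0^2 u'(x) v'(x) dx = ∫_0^2 f v dx for all v ∈ V (homogeneous Neumann, so boundary terms vanish).
Substituting f(x) = 3*x^2 - 4, the right-hand side is ∫_0^2 (3*x^2 - 4) v dx.
Compatibility check (pure Neumann): taking v ≡ 1 ∈ V gives 0 = ∫_0^2 f dx + (0) − (0), i.e. ∫_0^2 f dx must equal u'(0) − u'(2) = 0. Indeed ∫_0^2 (3*x^2 - 4) dx = 0, so the data are compatible. The solution is then unique only up to an additive constant (fix it e.g. by requiring ∫_0^2 u dx = 0).


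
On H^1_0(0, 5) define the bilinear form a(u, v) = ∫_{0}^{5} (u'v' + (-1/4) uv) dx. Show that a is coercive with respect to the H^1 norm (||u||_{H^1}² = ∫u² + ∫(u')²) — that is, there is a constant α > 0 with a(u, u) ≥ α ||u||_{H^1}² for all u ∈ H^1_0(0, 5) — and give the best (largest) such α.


α = (-25/4 + π^2)/(π^2 + 25)

Coercivity of a(·,·) on H^1_0(0, 5) means a(u, u) ≥ α ||u||_{H^1}² for every u ∈ H^1_0.
The interval has length L = 5, and Poincaré/coercivity depend only on L. Here a(u, u) = ∫(u')² + (-1/4)·∫u².
Here c = -1/4 < 0 with |c| < (π/L)² = π^2/25, so coercivity still holds. The condition a(u,u) ≥ α||u||_{H^1}² reads (1−α)∫(u')² ≥ (α−c)∫u². Any admissible α is ≤ 1 (rapidly oscillating u have ∫u²/∫(u')² → 0), and α = 1 would force 0 ≥ (1−c)∫u², impossible since c < 1; so 1−α > 0. By the sharp Poincaré inequality on H^1_0 of an interval of length L, ∫(u')² ≥ (π/L)²∫u² with equality for the first sine mode sin(π(x−x₀)/L) (x₀ the left endpoint), so the inequality holds for all u iff (1−α)(π/L)² ≥ α − c, i.e. α ≤ ((π/L)² + c)/((π/L)² + 1) = (1 + c(L/π)²)/(1 + (L/π)²). (Direct route, valid since c ≤ 0: Poincaré gives c∫u² ≥ c(L/π)²∫(u')², so a(u,u) ≥ (1 + c(L/π)²)∫(u')², while ||u||_{H^1}² ≤ (1 + (L/π)²)∫(u')²; dividing yields the same α.) With (π/L)² = π^2/25 and c = -1/4, the largest admissible constant is α = ((π/L)² + c)/((π/L)² + 1).
Simplifying, α = (-25/4 + π^2)/(π^2 + 25).


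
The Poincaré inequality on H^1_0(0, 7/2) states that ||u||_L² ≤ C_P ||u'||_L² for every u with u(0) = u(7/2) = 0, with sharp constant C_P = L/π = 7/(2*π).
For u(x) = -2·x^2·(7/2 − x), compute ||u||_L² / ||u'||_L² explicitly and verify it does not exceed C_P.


||u||_L² / ||u'||_L² = sqrt(14)/4 < C_P = 7/(2*π).

u(x) = -2·x^2·(7/2 − x), so u'(x) = 2*x*(3*x - 7).
u(x) = -2·x^2·(7/2 − x) vanishes at x = 0 and x = 7/2, so u ∈ H^1_0(0, 7/2). Differentiate via the product rule and integrate the resulting polynomials term by term.
  ∫_0^7/2 u² dx = ∫_0^7/2 (4*x^6 - 28*x^5 + 49*x^4) dx. Term by term:
    ∫_0^7/2 4*x^6 dx = 117649/32;  ∫_0^7/2 -28*x^5 dx = -823543/96;  ∫_0^7/2 49*x^4 dx = 823543/160.
  Sum: 117649/32 − 823543/96 + 823543/160 = 117649/480.
  ∫_0^7/2 (u')² dx = ∫_0^7/2 (36*x^4 - 168*x^3 + 196*x^2) dx. Term by term:
    ∫_0^7/2 36*x^4 dx = 151263/40;  ∫_0^7/2 -168*x^3 dx = -50421/8;  ∫_0^7/2 196*x^2 dx = 16807/6.
  Sum: 151263/40 − 50421/8 + 16807/6 = 16807/60.
∫_0^7/2 u² dx = 117649/480, so ||u||_L² = 343*sqrt(30)/120.
∫_0^7/2 (u')² dx = 16807/60, so ||u'||_L² = 49*sqrt(105)/30.
Ratio ||u||_L² / ||u'||_L² = sqrt(14)/4.
Sharp Poincaré constant on H^1_0(0, 7/2) is C_P = L/π = 7/(2*π), achieved by sin(2*π/7·x).
A polynomial bump cannot attain the sharp Poincaré constant (only the first sine eigenfunction does), so the ratio is strictly less than C_P, consistent with ||u||_L² ≤ C_P ||u'||_L².


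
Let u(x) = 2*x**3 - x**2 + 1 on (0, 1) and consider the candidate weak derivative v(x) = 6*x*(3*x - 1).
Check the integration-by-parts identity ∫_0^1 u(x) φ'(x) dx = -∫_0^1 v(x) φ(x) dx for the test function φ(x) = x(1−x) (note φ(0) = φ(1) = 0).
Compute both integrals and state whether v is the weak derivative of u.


LHS = -2/15, RHS = -2/5. No, v is not the weak derivative of u.

u(x) = 2*x**3 - x**2 + 1, classical derivative u'(x) = 6*x**2 - 2*x.
φ(x) = x(1−x), so φ'(x) = 1 - 2*x.
Note φ(0) = φ(1) = 0, so the boundary term u·φ vanishes.
LHS = ∫_0^1 u(x) φ'(x) dx = ∫_0^1 (-4*x^4 + 4*x^3 - x^2 - 2*x + 1) dx. Term by term:
  ∫_0^1 -4*x^4 dx = -4/5;  ∫_0^1 4*x^3 dx = 1;  ∫_0^1 -x^2 dx = -1/3;
  ∫_0^1 -2*x dx = -1;  ∫_0^1 1 dx = 1.
Sum: -4/5 + 1 − 1/3 − 1 + 1 = -2/15.
So LHS = -2/15.
∫_0^1 v(x) φ(x) dx = ∫_0^1 (-18*x^4 + 24*x^3 - 6*x^2) dx. Term by term:
  ∫_0^1 -18*x^4 dx = -18/5;  ∫_0^1 24*x^3 dx = 6;  ∫_0^1 -6*x^2 dx = -2.
Sum: -18/5 + 6 − 2 = 2/5.
So RHS = -∫_0^1 v(x) φ(x) dx = -2/5.
LHS − RHS = 4/15 ≠ 0, so the identity fails.
(For a valid weak derivative the identity must hold for EVERY test function, in particular this one. The failure shows v is NOT the weak derivative of u.)
Correct weak derivative would be u'(x) = 6*x**2 - 2*x.


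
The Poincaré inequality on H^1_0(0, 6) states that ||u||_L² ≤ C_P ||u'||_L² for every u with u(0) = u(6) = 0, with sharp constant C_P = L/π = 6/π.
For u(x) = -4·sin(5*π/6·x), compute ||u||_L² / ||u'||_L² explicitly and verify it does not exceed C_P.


||u||_L² / ||u'||_L² = 6/(5*π) < C_P = 6/π.

u(x) = -4·sin(5*π/6·x), so u'(x) = -10*π*cos(5*π*x/6)/3.
Writing u(x) = A·sin(kπx/L) with A = -4 and k = 5, use ∫_0^L sin²(kπx/L) dx = L/2 and ∫_0^L cos²(kπx/L) dx = L/2.
u² = 16·sin²(5*π/6·x) and (u')² = 100*π^2/9·cos²(5*π/6·x), and each of sin², cos² integrates to L/2 = 3 over (0, 6).
∫_0^6 u² dx = 48, so ||u||_L² = 4*sqrt(3).
∫_0^6 (u')² dx = 100*π^2/3, so ||u'||_L² = 10*sqrt(3)*π/3.
Ratio ||u||_L² / ||u'||_L² = 6/(5*π).
Sharp Poincaré constant on H^1_0(0, 6) is C_P = L/π = 6/π, achieved by sin(π/6·x).
This is the k = 5 harmonic; the ratio L/(kπ) is strictly less than C_P = L/π, consistent with the sharp inequality ||u||_L² ≤ C_P ||u'||_L².


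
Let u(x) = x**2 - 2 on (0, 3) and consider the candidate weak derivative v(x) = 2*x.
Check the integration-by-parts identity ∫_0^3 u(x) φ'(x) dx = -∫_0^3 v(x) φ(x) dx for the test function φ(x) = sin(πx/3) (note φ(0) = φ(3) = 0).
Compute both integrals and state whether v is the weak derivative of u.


LHS = -18/π, RHS = -18/π. Yes, v = u' weakly.

u(x) = x**2 - 2, classical derivative u'(x) = 2*x.
φ(x) = sin(πx/3), so φ'(x) = π*cos(π*x/3)/3.
Note φ(0) = φ(3) = 0, so the boundary term u·φ vanishes.
LHS = ∫_0^3 u(x) φ'(x) dx = ∫_0^3 (π*x^2*cos(π*x/3)/3 - 2*π*cos(π*x/3)/3) dx. Term by term:
  ∫_0^3 -2*π*cos(π*x/3)/3 dx = 0;  ∫_0^3 π*x^2*cos(π*x/3)/3 dx = -18/π.
Sum: 0 − 18/π = -18/π.
So LHS = -18/π.
∫_0^3 v(x) φ(x) dx = ∫_0^3 (2*x*sin(π*x/3)) dx. Term by term:
  ∫_0^3 2*x*sin(π*x/3) dx = 18/π.
So RHS = -∫_0^3 v(x) φ(x) dx = -18/π.
LHS = RHS, so the identity holds for this test φ.
Moreover u is smooth here and v(x) = u'(x) = 2*x pointwise, so the identity holds for every test function. Hence v is the weak derivative of u.


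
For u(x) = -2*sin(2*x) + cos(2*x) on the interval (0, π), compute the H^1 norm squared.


||u||_{H^1(0,π)}^2 = 25*π/2

u'(x) = -2*sin(2*x) - 4*cos(2*x).
Expand u² and (u')² and integrate term by term on (0, π), using: for integers n ≥ 1, ∫_0^π sin²(nx) dx = ∫_0^π cos²(nx) dx = π/2; for n ≠ n', ∫_0^π sin(nx)sin(n'x) dx = ∫_0^π cos(nx)cos(n'x) dx = 0; and by product-to-sum, ∫_0^π sin(nx)cos(n'x) dx = ½∫_0^π [sin((n+n')x) + sin((n−n')x)] dx, which is 0 when n+n' is even and 2n/(n²−n'²) when n+n' is odd (it need not vanish on (0, π)).
  u² squared terms: (-2)²·∫sin(2x)² dx = 4·π/2 = 2*π;  (1)²·∫cos(2x)² dx = 1·π/2 = π/2.
  u² cross terms: 2·(-2)·(1)·∫sin(2x)·cos(2x) dx = -4·(0) = 0.
  So ∫_0^π u² dx = 2*π + π/2 + 0 = 5*π/2.
  (u')² squared terms: (-4)²·∫cos(2x)² dx = 16·π/2 = 8*π;  (-2)²·∫sin(2x)² dx = 4·π/2 = 2*π.
  (u')² cross terms: 2·(-4)·(-2)·∫cos(2x)·sin(2x) dx = 16·(0) = 0.
  So ∫_0^π (u')² dx = 8*π + 2*π + 0 = 10*π.
||u||_{H^1}^2 = (5*π/2) + (10*π) = 25*π/2.


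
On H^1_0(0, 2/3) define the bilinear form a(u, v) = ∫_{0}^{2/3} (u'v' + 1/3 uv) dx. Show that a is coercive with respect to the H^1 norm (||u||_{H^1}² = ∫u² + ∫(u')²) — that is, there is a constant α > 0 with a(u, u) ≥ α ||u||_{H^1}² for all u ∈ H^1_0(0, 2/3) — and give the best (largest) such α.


α = (4 + 27*π^2)/(3*(4 + 9*π^2))

Coercivity of a(·,·) on H^1_0(0, 2/3) means a(u, u) ≥ α ||u||_{H^1}² for every u ∈ H^1_0.
The interval has length L = 2/3, and Poincaré/coercivity depend only on L. Here a(u, u) = ∫(u')² + (1/3)·∫u².
Here 0 < c = 1/3 < 1. The condition a(u,u) ≥ α||u||_{H^1}² reads (1−α)∫(u')² ≥ (α−c)∫u². Any admissible α is ≤ 1 (rapidly oscillating u have ∫u²/∫(u')² → 0), and α = 1 would force 0 ≥ (1−c)∫u², impossible since c < 1; so 1−α > 0. By the sharp Poincaré inequality on H^1_0 of an interval of length L, ∫(u')² ≥ (π/L)²∫u² with equality for the first sine mode sin(π(x−x₀)/L) (x₀ the left endpoint), so the inequality holds for all u iff (1−α)(π/L)² ≥ α − c, i.e. α ≤ ((π/L)² + c)/((π/L)² + 1) = (1 + c(L/π)²)/(1 + (L/π)²). With (π/L)² = 9*π^2/4 and c = 1/3, the largest admissible constant is α = ((π/L)² + c)/((π/L)² + 1).
Simplifying, α = (4 + 27*π^2)/(3*(4 + 9*π^2)).


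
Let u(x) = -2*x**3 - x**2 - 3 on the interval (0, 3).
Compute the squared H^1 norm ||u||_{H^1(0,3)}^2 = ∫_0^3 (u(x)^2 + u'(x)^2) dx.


||u||_{H^1}^2 = 153297/35

The H^1 norm (squared) on an interval (0, L) is
  ||u||_{H^1}^2 = ∫_0^L u(x)^2 dx + ∫_0^L u'(x)^2 dx.
Compute u'(x) = -6*x**2 - 2*x.
Then u(x)^2 = 4*x**6 + 4*x**5 + x**4 + 12*x**3 + 6*x**2 + 9 and u'(x)^2 = 36*x**4 + 24*x**3 + 4*x**2.
Integrate each monomial from 0 to 3 using ∫_0^3 c·x^n dx = c·3^(n+1)/(n+1):
  ∫_0^3 u(x)^2 dx = ∫_0^3 (4*x^6 + 4*x^5 + x^4 + 12*x^3 + 6*x^2 + 9) dx. Term by term:
    ∫_0^3 4*x^6 dx = 8748/7;  ∫_0^3 4*x^5 dx = 486;  ∫_0^3 x^4 dx = 243/5;
    ∫_0^3 12*x^3 dx = 243;  ∫_0^3 6*x^2 dx = 54;  ∫_0^3 9 dx = 27.
  Sum: 8748/7 + 486 + 243/5 + 243 + 54 + 27 = 73791/35.
  ∫_0^3 u'(x)^2 dx = ∫_0^3 (36*x^4 + 24*x^3 + 4*x^2) dx. Term by term:
    ∫_0^3 36*x^4 dx = 8748/5;  ∫_0^3 24*x^3 dx = 486;  ∫_0^3 4*x^2 dx = 36.
  Sum: 8748/5 + 486 + 36 = 11358/5.
Adding: ||u||_{H^1}^2 = 73791/35 + 11358/5 = 153297/35.


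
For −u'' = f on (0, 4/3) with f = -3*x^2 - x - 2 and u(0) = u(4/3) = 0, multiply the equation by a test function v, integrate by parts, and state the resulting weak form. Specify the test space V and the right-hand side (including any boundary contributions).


V = H^1_0(0, 4/3) (so v(0) = v(4/3) = 0); weak form: ∫_0^4/3 u'v' dx = ∫_0^4/3 (-3*x^2 - x - 2) v dx for all v ∈ V.

Multiply both sides by a test function v and integrate from 0 to 4/3:
  ∫_0^4/3 −u''(x) v(x) dx = ∫_0^4/3 f(x) v(x) dx.
Integrate the LHS by parts once:
  ∫_0^4/3 −u'' v dx = −[u'(x) v(x)]_0^4/3 + ∫_0^4/3 u'(x) v'(x) dx.
Thus ∫_0^4/3 u'(x) v'(x) dx = ∫_0^4/3 f(x) v(x) dx + [u'(x) v(x)]_0^4/3.
Choose V so that boundary terms are either known or forced to vanish.
u is Dirichlet: u(0) = u(4/3) = 0. Let V = H^1_0(0, 4/3); then v(0) = v(4/3) = 0, and [u' v]_0^4/3 = 0.
Weak formulation: find u (satisfying any essential BC) such that ∫_0^4/3 u'(x) v'(x) dx = ∫_0^4/3 f v dx for all v ∈ V.
Substituting f(x) = -3*x^2 - x - 2, the right-hand side is ∫_0^4/3 (-3*x^2 - x - 2) v dx.


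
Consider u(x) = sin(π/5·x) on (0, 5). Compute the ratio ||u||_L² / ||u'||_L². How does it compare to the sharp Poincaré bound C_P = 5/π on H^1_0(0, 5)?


||u||_L² / ||u'||_L² = 5/π = C_P.

u(x) = sin(π/5·x), so u'(x) = π*cos(π*x/5)/5.
Writing u(x) = A·sin(kπx/L) with A = 1 and k = 1, use ∫_0^L sin²(kπx/L) dx = L/2 and ∫_0^L cos²(kπx/L) dx = L/2.
u² = 1·sin²(π/5·x) and (u')² = π^2/25·cos²(π/5·x), and each of sin², cos² integrates to L/2 = 5/2 over (0, 5).
∫_0^5 u² dx = 5/2, so ||u||_L² = sqrt(10)/2.
∫_0^5 (u')² dx = π^2/10, so ||u'||_L² = sqrt(10)*π/10.
Ratio ||u||_L² / ||u'||_L² = 5/π.
Sharp Poincaré constant on H^1_0(0, 5) is C_P = L/π = 5/π, achieved by sin(π/5·x).
This is the k = 1 eigenfunction (up to amplitude), so the ratio equals the sharp Poincaré constant exactly.


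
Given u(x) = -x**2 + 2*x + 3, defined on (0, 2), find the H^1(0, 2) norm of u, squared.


||u||_{H^1}^2 = 446/15

The H^1 norm (squared) on an interval (0, L) is
  ||u||_{H^1}^2 = ∫_0^L u(x)^2 dx + ∫_0^L u'(x)^2 dx.
Compute u'(x) = 2 - 2*x.
Then u(x)^2 = x**4 - 4*x**3 - 2*x**2 + 12*x + 9 and u'(x)^2 = 4*x**2 - 8*x + 4.
Integrate each monomial from 0 to 2 using ∫_0^2 c·x^n dx = c·2^(n+1)/(n+1):
  ∫_0^2 u(x)^2 dx = ∫_0^2 (x^4 - 4*x^3 - 2*x^2 + 12*x + 9) dx. Term by term:
    ∫_0^2 x^4 dx = 32/5;  ∫_0^2 -4*x^3 dx = -16;  ∫_0^2 -2*x^2 dx = -16/3;
    ∫_0^2 12*x dx = 24;  ∫_0^2 9 dx = 18.
  Sum: 32/5 − 16 − 16/3 + 24 + 18 = 406/15.
  ∫_0^2 u'(x)^2 dx = ∫_0^2 (4*x^2 - 8*x + 4) dx. Term by term:
    ∫_0^2 4*x^2 dx = 32/3;  ∫_0^2 -8*x dx = -16;  ∫_0^2 4 dx = 8.
  Sum: 32/3 − 16 + 8 = 8/3.
Adding: ||u||_{H^1}^2 = 406/15 + 8/3 = 446/15.


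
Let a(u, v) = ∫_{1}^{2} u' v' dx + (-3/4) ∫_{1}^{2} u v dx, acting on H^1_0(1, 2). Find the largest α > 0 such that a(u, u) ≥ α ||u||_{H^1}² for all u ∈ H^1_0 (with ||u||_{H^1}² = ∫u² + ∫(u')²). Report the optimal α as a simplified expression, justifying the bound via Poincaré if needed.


α = (-3/4 + π^2)/(1 + π^2)

Coercivity of a(·,·) on H^1_0(1, 2) means a(u, u) ≥ α ||u||_{H^1}² for every u ∈ H^1_0.
The interval has length L = 1, and Poincaré/coercivity depend only on L. Here a(u, u) = ∫(u')² + (-3/4)·∫u².
Here c = -3/4 < 0 with |c| < (π/L)² = π^2, so coercivity still holds. The condition a(u,u) ≥ α||u||_{H^1}² reads (1−α)∫(u')² ≥ (α−c)∫u². Any admissible α is ≤ 1 (rapidly oscillating u have ∫u²/∫(u')² → 0), and α = 1 would force 0 ≥ (1−c)∫u², impossible since c < 1; so 1−α > 0. By the sharp Poincaré inequality on H^1_0 of an interval of length L, ∫(u')² ≥ (π/L)²∫u² with equality for the first sine mode sin(π(x−x₀)/L) (x₀ the left endpoint), so the inequality holds for all u iff (1−α)(π/L)² ≥ α − c, i.e. α ≤ ((π/L)² + c)/((π/L)² + 1) = (1 + c(L/π)²)/(1 + (L/π)²). (Direct route, valid since c ≤ 0: Poincaré gives c∫u² ≥ c(L/π)²∫(u')², so a(u,u) ≥ (1 + c(L/π)²)∫(u')², while ||u||_{H^1}² ≤ (1 + (L/π)²)∫(u')²; dividing yields the same α.) With (π/L)² = π^2 and c = -3/4, the largest admissible constant is α = ((π/L)² + c)/((π/L)² + 1).
Simplifying, α = (-3/4 + π^2)/(1 + π^2).


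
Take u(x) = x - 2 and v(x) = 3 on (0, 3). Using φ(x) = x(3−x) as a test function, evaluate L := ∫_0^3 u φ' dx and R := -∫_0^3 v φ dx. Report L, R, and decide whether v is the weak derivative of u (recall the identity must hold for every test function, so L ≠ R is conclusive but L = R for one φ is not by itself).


LHS = -9/2, RHS = -27/2. No, v is not the weak derivative of u.

u(x) = x - 2, classical derivative u'(x) = 1.
φ(x) = x(3−x), so φ'(x) = 3 - 2*x.
Note φ(0) = φ(3) = 0, so the boundary term u·φ vanishes.
LHS = ∫_0^3 u(x) φ'(x) dx = ∫_0^3 (-2*x^2 + 7*x - 6) dx. Term by term:
  ∫_0^3 -2*x^2 dx = -18;  ∫_0^3 7*x dx = 63/2;  ∫_0^3 -6 dx = -18.
Sum: -18 + 63/2 − 18 = -9/2.
So LHS = -9/2.
∫_0^3 v(x) φ(x) dx = ∫_0^3 (-3*x^2 + 9*x) dx. Term by term:
  ∫_0^3 -3*x^2 dx = -27;  ∫_0^3 9*x dx = 81/2.
Sum: -27 + 81/2 = 27/2.
So RHS = -∫_0^3 v(x) φ(x) dx = -27/2.
LHS − RHS = 9 ≠ 0, so the identity fails.
(For a valid weak derivative the identity must hold for EVERY test function, in particular this one. The failure shows v is NOT the weak derivative of u.)
Correct weak derivative would be u'(x) = 1.


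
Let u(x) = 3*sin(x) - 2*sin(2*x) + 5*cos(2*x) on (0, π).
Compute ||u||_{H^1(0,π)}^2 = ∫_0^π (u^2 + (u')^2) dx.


||u||_{H^1(0,π)}^2 = -100 + 163*π/2

u'(x) = -10*sin(2*x) + 3*cos(x) - 4*cos(2*x).
Expand u² and (u')² and integrate term by term on (0, π), using: for integers n ≥ 1, ∫_0^π sin²(nx) dx = ∫_0^π cos²(nx) dx = π/2; for n ≠ n', ∫_0^π sin(nx)sin(n'x) dx = ∫_0^π cos(nx)cos(n'x) dx = 0; and by product-to-sum, ∫_0^π sin(nx)cos(n'x) dx = ½∫_0^π [sin((n+n')x) + sin((n−n')x)] dx, which is 0 when n+n' is even and 2n/(n²−n'²) when n+n' is odd (it need not vanish on (0, π)).
  u² squared terms: (-2)²·∫sin(2x)² dx = 4·π/2 = 2*π;  (3)²·∫sin(x)² dx = 9·π/2 = 9*π/2;  (5)²·∫cos(2x)² dx = 25·π/2 = 25*π/2.
  u² cross terms: 2·(-2)·(3)·∫sin(2x)·sin(x) dx = -12·(0) = 0;  2·(-2)·(5)·∫sin(2x)·cos(2x) dx = -20·(0) = 0;  2·(3)·(5)·∫sin(x)·cos(2x) dx = 30·(-2/3) = -20.
  So ∫_0^π u² dx = 2*π + 9*π/2 + 25*π/2 + 0 + 0 − 20 = -20 + 19*π.
  (u')² squared terms: (-10)²·∫sin(2x)² dx = 100·π/2 = 50*π;  (-4)²·∫cos(2x)² dx = 16·π/2 = 8*π;  (3)²·∫cos(x)² dx = 9·π/2 = 9*π/2.
  (u')² cross terms: 2·(-10)·(-4)·∫sin(2x)·cos(2x) dx = 80·(0) = 0;  2·(-10)·(3)·∫sin(2x)·cos(x) dx = -60·(4/3) = -80;  2·(-4)·(3)·∫cos(2x)·cos(x) dx = -24·(0) = 0.
  So ∫_0^π (u')² dx = 50*π + 8*π + 9*π/2 + 0 − 80 + 0 = -80 + 125*π/2.
||u||_{H^1}^2 = (-20 + 19*π) + (-80 + 125*π/2) = -100 + 163*π/2.
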